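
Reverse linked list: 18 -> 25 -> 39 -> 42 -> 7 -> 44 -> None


Step 1: curr=18, set curr.next=prev(None) | reversed so far: 18
Step 2: curr=25, set curr.next=prev(18) | reversed so far: 25 -> 18
Step 3: curr=39, set curr.next=prev(25) | reversed so far: 39 -> 25 -> 18
Step 4: curr=42, set curr.next=prev(39) | reversed so far: 42 -> 39 -> 25 -> 18
Step 5: curr=7, set curr.next=prev(42) | reversed so far: 7 -> 42 -> 39 -> 25 -> 18
Step 6: curr=44, set curr.next=prev(7) | reversed so far: 44 -> 7 -> 42 -> 39 -> 25 -> 18

44 -> 7 -> 42 -> 39 -> 25 -> 18 -> None


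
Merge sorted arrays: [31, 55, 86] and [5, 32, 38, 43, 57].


Take 5 from B
Take 31 from A
Take 32 from B
Take 38 from B
Take 43 from B
Take 55 from A
Take 57 from B

Merged: [5, 31, 32, 38, 43, 55, 57, 86]


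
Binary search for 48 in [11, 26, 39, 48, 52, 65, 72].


Step 1: lo=0, hi=6, mid=3, val=48

Found at index 3


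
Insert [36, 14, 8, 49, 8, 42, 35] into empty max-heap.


Insert 36: [36]
Insert 14: [36, 14]
Insert 8: [36, 14, 8]
Insert 49: [49, 36, 8, 14]
Insert 8: [49, 36, 8, 14, 8]
Insert 42: [49, 36, 42, 14, 8, 8]
Insert 35: [49, 36, 42, 14, 8, 8, 35]

Final heap: [49, 36, 42, 14, 8, 8, 35]


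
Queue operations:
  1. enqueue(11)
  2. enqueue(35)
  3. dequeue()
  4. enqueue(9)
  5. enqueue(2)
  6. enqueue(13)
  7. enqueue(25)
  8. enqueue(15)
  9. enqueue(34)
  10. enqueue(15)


enqueue(11) -> [11]
enqueue(35) -> [11, 35]
dequeue()->11, [35]
enqueue(9) -> [35, 9]
enqueue(2) -> [35, 9, 2]
enqueue(13) -> [35, 9, 2, 13]
enqueue(25) -> [35, 9, 2, 13, 25]
enqueue(15) -> [35, 9, 2, 13, 25, 15]
enqueue(34) -> [35, 9, 2, 13, 25, 15, 34]
enqueue(15) -> [35, 9, 2, 13, 25, 15, 34, 15]

Final queue: [35, 9, 2, 13, 25, 15, 34, 15]


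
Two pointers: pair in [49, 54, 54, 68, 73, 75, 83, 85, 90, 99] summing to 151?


lo=0(49)+hi=9(99)=148
lo=1(54)+hi=9(99)=153
lo=1(54)+hi=8(90)=144
lo=2(54)+hi=8(90)=144
lo=3(68)+hi=8(90)=158
lo=3(68)+hi=7(85)=153
lo=3(68)+hi=6(83)=151

Yes: 68+83=151


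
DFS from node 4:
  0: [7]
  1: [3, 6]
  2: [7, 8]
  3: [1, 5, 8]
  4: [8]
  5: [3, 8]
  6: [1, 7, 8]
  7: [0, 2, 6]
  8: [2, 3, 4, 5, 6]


Visit 4, push [8]
Visit 8, push [6, 5, 3, 2]
Visit 2, push [7]
Visit 7, push [6, 0]
Visit 0, push []
Visit 6, push [1]
Visit 1, push [3]
Visit 3, push [5]
Visit 5, push []

DFS order: [4, 8, 2, 7, 0, 6, 1, 3, 5]


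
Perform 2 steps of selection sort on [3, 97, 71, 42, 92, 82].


Initial: [3, 97, 71, 42, 92, 82]
Step 1: min=3 at 0
  Swap: [3, 97, 71, 42, 92, 82]
Step 2: min=42 at 3
  Swap: [3, 42, 71, 97, 92, 82]

After 2 steps: [3, 42, 71, 97, 92, 82]


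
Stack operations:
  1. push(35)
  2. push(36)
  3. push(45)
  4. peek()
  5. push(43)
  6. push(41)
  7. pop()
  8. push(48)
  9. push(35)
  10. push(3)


push(35) -> [35]
push(36) -> [35, 36]
push(45) -> [35, 36, 45]
peek()->45
push(43) -> [35, 36, 45, 43]
push(41) -> [35, 36, 45, 43, 41]
pop()->41, [35, 36, 45, 43]
push(48) -> [35, 36, 45, 43, 48]
push(35) -> [35, 36, 45, 43, 48, 35]
push(3) -> [35, 36, 45, 43, 48, 35, 3]

Final stack: [35, 36, 45, 43, 48, 35, 3]


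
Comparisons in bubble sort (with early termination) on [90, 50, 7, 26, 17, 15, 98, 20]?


Algorithm: bubble sort (with early termination)
Input: [90, 50, 7, 26, 17, 15, 98, 20]
Sorted: [7, 15, 17, 20, 26, 50, 90, 98]

25


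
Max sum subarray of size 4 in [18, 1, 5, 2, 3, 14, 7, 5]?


[0:4]: 26
[1:5]: 11
[2:6]: 24
[3:7]: 26
[4:8]: 29

Max: 29 at [4:8]


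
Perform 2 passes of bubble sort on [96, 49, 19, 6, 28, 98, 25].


Initial: [96, 49, 19, 6, 28, 98, 25]
Pass 1: [49, 19, 6, 28, 96, 25, 98] (5 swaps)
Pass 2: [19, 6, 28, 49, 25, 96, 98] (4 swaps)

After 2 passes: [19, 6, 28, 49, 25, 96, 98]


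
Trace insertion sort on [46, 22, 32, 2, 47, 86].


Initial: [46, 22, 32, 2, 47, 86]
Insert 22: [22, 46, 32, 2, 47, 86]
Insert 32: [22, 32, 46, 2, 47, 86]
Insert 2: [2, 22, 32, 46, 47, 86]
Insert 47: [2, 22, 32, 46, 47, 86]
Insert 86: [2, 22, 32, 46, 47, 86]

Sorted: [2, 22, 32, 46, 47, 86]


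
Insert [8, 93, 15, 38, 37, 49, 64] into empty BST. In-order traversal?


Insert 8: root
Insert 93: R from 8
Insert 15: R from 8 -> L from 93
Insert 38: R from 8 -> L from 93 -> R from 15
Insert 37: R from 8 -> L from 93 -> R from 15 -> L from 38
Insert 49: R from 8 -> L from 93 -> R from 15 -> R from 38
Insert 64: R from 8 -> L from 93 -> R from 15 -> R from 38 -> R from 49

In-order: [8, 15, 37, 38, 49, 64, 93]


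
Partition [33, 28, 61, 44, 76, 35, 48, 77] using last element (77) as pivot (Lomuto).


Pivot: 77
  33 <= 77: advance i (no swap)
  28 <= 77: advance i (no swap)
  61 <= 77: advance i (no swap)
  44 <= 77: advance i (no swap)
  76 <= 77: advance i (no swap)
  35 <= 77: advance i (no swap)
  48 <= 77: advance i (no swap)
Place pivot at 7: [33, 28, 61, 44, 76, 35, 48, 77]

Partitioned: [33, 28, 61, 44, 76, 35, 48, 77]


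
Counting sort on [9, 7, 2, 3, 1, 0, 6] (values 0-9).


Input: [9, 7, 2, 3, 1, 0, 6]
Counts: [1, 1, 1, 1, 0, 0, 1, 1, 0, 1]

Sorted: [0, 1, 2, 3, 6, 7, 9]


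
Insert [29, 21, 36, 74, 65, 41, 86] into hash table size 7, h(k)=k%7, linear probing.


Insert 29: h=1 -> slot 1
Insert 21: h=0 -> slot 0
Insert 36: h=1, 1 probes -> slot 2
Insert 74: h=4 -> slot 4
Insert 65: h=2, 1 probes -> slot 3
Insert 41: h=6 -> slot 6
Insert 86: h=2, 3 probes -> slot 5

Table: [21, 29, 36, 65, 74, 86, 41]


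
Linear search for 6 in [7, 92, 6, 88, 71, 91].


i=0: 7!=6
i=1: 92!=6
i=2: 6==6 found!

Found at 2, 3 comps


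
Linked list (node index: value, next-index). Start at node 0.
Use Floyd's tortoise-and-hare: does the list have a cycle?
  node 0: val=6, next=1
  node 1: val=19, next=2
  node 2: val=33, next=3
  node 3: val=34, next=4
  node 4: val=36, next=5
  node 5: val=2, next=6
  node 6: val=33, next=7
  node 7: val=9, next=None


Floyd's tortoise (slow, +1) and hare (fast, +2):
  init: slow=0, fast=0
  step 1: slow=1, fast=2
  step 2: slow=2, fast=4
  step 3: slow=3, fast=6
  step 4: fast 6->7->None, no cycle

Cycle: no


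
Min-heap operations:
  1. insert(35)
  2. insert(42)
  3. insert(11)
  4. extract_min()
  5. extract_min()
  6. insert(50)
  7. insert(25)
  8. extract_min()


insert(35) -> [35]
insert(42) -> [35, 42]
insert(11) -> [11, 42, 35]
extract_min()->11, [35, 42]
extract_min()->35, [42]
insert(50) -> [42, 50]
insert(25) -> [25, 50, 42]
extract_min()->25, [42, 50]

Final heap: [42, 50]


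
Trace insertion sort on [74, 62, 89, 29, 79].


Initial: [74, 62, 89, 29, 79]
Insert 62: [62, 74, 89, 29, 79]
Insert 89: [62, 74, 89, 29, 79]
Insert 29: [29, 62, 74, 89, 79]
Insert 79: [29, 62, 74, 79, 89]

Sorted: [29, 62, 74, 79, 89]


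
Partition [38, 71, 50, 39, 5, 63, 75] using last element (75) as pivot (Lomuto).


Pivot: 75
  38 <= 75: advance i (no swap)
  71 <= 75: advance i (no swap)
  50 <= 75: advance i (no swap)
  39 <= 75: advance i (no swap)
  5 <= 75: advance i (no swap)
  63 <= 75: advance i (no swap)
Place pivot at 6: [38, 71, 50, 39, 5, 63, 75]

Partitioned: [38, 71, 50, 39, 5, 63, 75]


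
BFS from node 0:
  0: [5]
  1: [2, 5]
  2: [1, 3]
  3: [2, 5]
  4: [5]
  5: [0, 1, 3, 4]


Visit 0, enqueue [5]
Visit 5, enqueue [1, 3, 4]
Visit 1, enqueue [2]
Visit 3, enqueue []
Visit 4, enqueue []
Visit 2, enqueue []

BFS order: [0, 5, 1, 3, 4, 2]


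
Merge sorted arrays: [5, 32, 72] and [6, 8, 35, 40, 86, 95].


Take 5 from A
Take 6 from B
Take 8 from B
Take 32 from A
Take 35 from B
Take 40 from B
Take 72 from A

Merged: [5, 6, 8, 32, 35, 40, 72, 86, 95]


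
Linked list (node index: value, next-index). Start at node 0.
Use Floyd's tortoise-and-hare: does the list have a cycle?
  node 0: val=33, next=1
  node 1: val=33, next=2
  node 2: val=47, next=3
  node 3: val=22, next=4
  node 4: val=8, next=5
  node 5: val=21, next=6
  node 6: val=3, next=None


Floyd's tortoise (slow, +1) and hare (fast, +2):
  init: slow=0, fast=0
  step 1: slow=1, fast=2
  step 2: slow=2, fast=4
  step 3: slow=3, fast=6
  step 4: fast -> None, no cycle

Cycle: no


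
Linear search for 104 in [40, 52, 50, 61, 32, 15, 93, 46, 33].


i=0: 40!=104
i=1: 52!=104
i=2: 50!=104
i=3: 61!=104
i=4: 32!=104
i=5: 15!=104
i=6: 93!=104
i=7: 46!=104
i=8: 33!=104

Not found, 9 comps


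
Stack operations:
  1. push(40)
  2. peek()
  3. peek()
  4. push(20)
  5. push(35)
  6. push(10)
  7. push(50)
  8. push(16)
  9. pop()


push(40) -> [40]
peek()->40
peek()->40
push(20) -> [40, 20]
push(35) -> [40, 20, 35]
push(10) -> [40, 20, 35, 10]
push(50) -> [40, 20, 35, 10, 50]
push(16) -> [40, 20, 35, 10, 50, 16]
pop()->16, [40, 20, 35, 10, 50]

Final stack: [40, 20, 35, 10, 50]


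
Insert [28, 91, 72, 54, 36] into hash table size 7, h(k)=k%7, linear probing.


Insert 28: h=0 -> slot 0
Insert 91: h=0, 1 probes -> slot 1
Insert 72: h=2 -> slot 2
Insert 54: h=5 -> slot 5
Insert 36: h=1, 2 probes -> slot 3

Table: [28, 91, 72, 36, None, 54, None]


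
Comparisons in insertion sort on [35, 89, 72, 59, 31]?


Algorithm: insertion sort
Input: [35, 89, 72, 59, 31]
Sorted: [31, 35, 59, 72, 89]

10


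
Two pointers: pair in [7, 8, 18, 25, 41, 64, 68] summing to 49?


lo=0(7)+hi=6(68)=75
lo=0(7)+hi=5(64)=71
lo=0(7)+hi=4(41)=48
lo=1(8)+hi=4(41)=49

Yes: 8+41=49


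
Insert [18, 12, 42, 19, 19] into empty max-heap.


Insert 18: [18]
Insert 12: [18, 12]
Insert 42: [42, 12, 18]
Insert 19: [42, 19, 18, 12]
Insert 19: [42, 19, 18, 12, 19]

Final heap: [42, 19, 18, 12, 19]


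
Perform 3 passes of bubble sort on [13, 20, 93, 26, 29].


Initial: [13, 20, 93, 26, 29]
Pass 1: [13, 20, 26, 29, 93] (2 swaps)
Pass 2: [13, 20, 26, 29, 93] (0 swaps)
Pass 3: [13, 20, 26, 29, 93] (0 swaps)

After 3 passes: [13, 20, 26, 29, 93]


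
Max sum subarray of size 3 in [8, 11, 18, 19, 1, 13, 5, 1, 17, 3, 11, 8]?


[0:3]: 37
[1:4]: 48
[2:5]: 38
[3:6]: 33
[4:7]: 19
[5:8]: 19
[6:9]: 23
[7:10]: 21
[8:11]: 31
[9:12]: 22

Max: 48 at [1:4]


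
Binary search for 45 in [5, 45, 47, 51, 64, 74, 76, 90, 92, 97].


Step 1: lo=0, hi=9, mid=4, val=64
Step 2: lo=0, hi=3, mid=1, val=45

Found at index 1


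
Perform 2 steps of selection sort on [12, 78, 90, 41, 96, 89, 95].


Initial: [12, 78, 90, 41, 96, 89, 95]
Step 1: min=12 at 0
  Swap: [12, 78, 90, 41, 96, 89, 95]
Step 2: min=41 at 3
  Swap: [12, 41, 90, 78, 96, 89, 95]

After 2 steps: [12, 41, 90, 78, 96, 89, 95]


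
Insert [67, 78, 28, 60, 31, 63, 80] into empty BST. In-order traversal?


Insert 67: root
Insert 78: R from 67
Insert 28: L from 67
Insert 60: L from 67 -> R from 28
Insert 31: L from 67 -> R from 28 -> L from 60
Insert 63: L from 67 -> R from 28 -> R from 60
Insert 80: R from 67 -> R from 78

In-order: [28, 31, 60, 63, 67, 78, 80]


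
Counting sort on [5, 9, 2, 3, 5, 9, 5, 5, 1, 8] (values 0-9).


Input: [5, 9, 2, 3, 5, 9, 5, 5, 1, 8]
Counts: [0, 1, 1, 1, 0, 4, 0, 0, 1, 2]

Sorted: [1, 2, 3, 5, 5, 5, 5, 8, 9, 9]


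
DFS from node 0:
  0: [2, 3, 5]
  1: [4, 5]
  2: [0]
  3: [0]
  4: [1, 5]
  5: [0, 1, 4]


Visit 0, push [5, 3, 2]
Visit 2, push []
Visit 3, push []
Visit 5, push [4, 1]
Visit 1, push [4]
Visit 4, push []

DFS order: [0, 2, 3, 5, 1, 4]


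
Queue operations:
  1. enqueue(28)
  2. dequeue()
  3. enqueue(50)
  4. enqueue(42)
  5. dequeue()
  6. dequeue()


enqueue(28) -> [28]
dequeue()->28, []
enqueue(50) -> [50]
enqueue(42) -> [50, 42]
dequeue()->50, [42]
dequeue()->42, []

Final queue: []


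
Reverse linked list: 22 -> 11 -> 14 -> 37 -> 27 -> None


Step 1: curr=22, set curr.next=prev(None) | reversed so far: 22
Step 2: curr=11, set curr.next=prev(22) | reversed so far: 11 -> 22
Step 3: curr=14, set curr.next=prev(11) | reversed so far: 14 -> 11 -> 22
Step 4: curr=37, set curr.next=prev(14) | reversed so far: 37 -> 14 -> 11 -> 22
Step 5: curr=27, set curr.next=prev(37) | reversed so far: 27 -> 37 -> 14 -> 11 -> 22

27 -> 37 -> 14 -> 11 -> 22 -> None


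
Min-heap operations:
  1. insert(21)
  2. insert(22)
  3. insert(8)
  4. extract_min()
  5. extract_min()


insert(21) -> [21]
insert(22) -> [21, 22]
insert(8) -> [8, 22, 21]
extract_min()->8, [21, 22]
extract_min()->21, [22]

Final heap: [22]


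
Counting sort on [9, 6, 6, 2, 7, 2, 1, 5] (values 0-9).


Input: [9, 6, 6, 2, 7, 2, 1, 5]
Counts: [0, 1, 2, 0, 0, 1, 2, 1, 0, 1]

Sorted: [1, 2, 2, 5, 6, 6, 7, 9]


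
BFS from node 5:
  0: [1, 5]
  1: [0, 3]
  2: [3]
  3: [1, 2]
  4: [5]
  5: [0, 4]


Visit 5, enqueue [0, 4]
Visit 0, enqueue [1]
Visit 4, enqueue []
Visit 1, enqueue [3]
Visit 3, enqueue [2]
Visit 2, enqueue []

BFS order: [5, 0, 4, 1, 3, 2]


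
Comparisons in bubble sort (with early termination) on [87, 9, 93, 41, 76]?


Algorithm: bubble sort (with early termination)
Input: [87, 9, 93, 41, 76]
Sorted: [9, 41, 76, 87, 93]

9


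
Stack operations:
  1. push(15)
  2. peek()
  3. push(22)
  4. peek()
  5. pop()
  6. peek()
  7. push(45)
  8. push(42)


push(15) -> [15]
peek()->15
push(22) -> [15, 22]
peek()->22
pop()->22, [15]
peek()->15
push(45) -> [15, 45]
push(42) -> [15, 45, 42]

Final stack: [15, 45, 42]


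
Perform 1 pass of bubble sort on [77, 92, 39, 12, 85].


Initial: [77, 92, 39, 12, 85]
Pass 1: [77, 39, 12, 85, 92] (3 swaps)

After 1 pass: [77, 39, 12, 85, 92]


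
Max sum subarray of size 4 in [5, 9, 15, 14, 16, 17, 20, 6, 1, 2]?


[0:4]: 43
[1:5]: 54
[2:6]: 62
[3:7]: 67
[4:8]: 59
[5:9]: 44
[6:10]: 29

Max: 67 at [3:7]


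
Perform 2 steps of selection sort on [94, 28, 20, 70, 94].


Initial: [94, 28, 20, 70, 94]
Step 1: min=20 at 2
  Swap: [20, 28, 94, 70, 94]
Step 2: min=28 at 1
  Swap: [20, 28, 94, 70, 94]

After 2 steps: [20, 28, 94, 70, 94]


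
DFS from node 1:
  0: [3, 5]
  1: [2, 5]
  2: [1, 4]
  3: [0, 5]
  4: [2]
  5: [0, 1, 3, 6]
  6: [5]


Visit 1, push [5, 2]
Visit 2, push [4]
Visit 4, push []
Visit 5, push [6, 3, 0]
Visit 0, push [3]
Visit 3, push []
Visit 6, push []

DFS order: [1, 2, 4, 5, 0, 3, 6]


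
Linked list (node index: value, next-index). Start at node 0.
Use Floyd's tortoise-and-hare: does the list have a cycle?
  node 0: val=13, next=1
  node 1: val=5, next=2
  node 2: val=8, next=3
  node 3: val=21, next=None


Floyd's tortoise (slow, +1) and hare (fast, +2):
  init: slow=0, fast=0
  step 1: slow=1, fast=2
  step 2: fast 2->3->None, no cycle

Cycle: no


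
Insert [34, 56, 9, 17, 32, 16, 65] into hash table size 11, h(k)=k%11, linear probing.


Insert 34: h=1 -> slot 1
Insert 56: h=1, 1 probes -> slot 2
Insert 9: h=9 -> slot 9
Insert 17: h=6 -> slot 6
Insert 32: h=10 -> slot 10
Insert 16: h=5 -> slot 5
Insert 65: h=10, 1 probes -> slot 0

Table: [65, 34, 56, None, None, 16, 17, None, None, 9, 32]


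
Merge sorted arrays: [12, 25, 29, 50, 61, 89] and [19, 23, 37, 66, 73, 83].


Take 12 from A
Take 19 from B
Take 23 from B
Take 25 from A
Take 29 from A
Take 37 from B
Take 50 from A
Take 61 from A
Take 66 from B
Take 73 from B
Take 83 from B

Merged: [12, 19, 23, 25, 29, 37, 50, 61, 66, 73, 83, 89]


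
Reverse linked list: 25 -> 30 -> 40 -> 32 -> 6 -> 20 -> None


Step 1: curr=25, set curr.next=prev(None) | reversed so far: 25
Step 2: curr=30, set curr.next=prev(25) | reversed so far: 30 -> 25
Step 3: curr=40, set curr.next=prev(30) | reversed so far: 40 -> 30 -> 25
Step 4: curr=32, set curr.next=prev(40) | reversed so far: 32 -> 40 -> 30 -> 25
Step 5: curr=6, set curr.next=prev(32) | reversed so far: 6 -> 32 -> 40 -> 30 -> 25
Step 6: curr=20, set curr.next=prev(6) | reversed so far: 20 -> 6 -> 32 -> 40 -> 30 -> 25

20 -> 6 -> 32 -> 40 -> 30 -> 25 -> None


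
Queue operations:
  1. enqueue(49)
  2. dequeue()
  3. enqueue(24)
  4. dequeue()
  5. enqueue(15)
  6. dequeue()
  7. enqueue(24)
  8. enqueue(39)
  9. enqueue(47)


enqueue(49) -> [49]
dequeue()->49, []
enqueue(24) -> [24]
dequeue()->24, []
enqueue(15) -> [15]
dequeue()->15, []
enqueue(24) -> [24]
enqueue(39) -> [24, 39]
enqueue(47) -> [24, 39, 47]

Final queue: [24, 39, 47]


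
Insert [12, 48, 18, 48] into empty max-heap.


Insert 12: [12]
Insert 48: [48, 12]
Insert 18: [48, 12, 18]
Insert 48: [48, 48, 18, 12]

Final heap: [48, 48, 18, 12]


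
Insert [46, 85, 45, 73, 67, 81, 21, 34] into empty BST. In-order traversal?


Insert 46: root
Insert 85: R from 46
Insert 45: L from 46
Insert 73: R from 46 -> L from 85
Insert 67: R from 46 -> L from 85 -> L from 73
Insert 81: R from 46 -> L from 85 -> R from 73
Insert 21: L from 46 -> L from 45
Insert 34: L from 46 -> L from 45 -> R from 21

In-order: [21, 34, 45, 46, 67, 73, 81, 85]


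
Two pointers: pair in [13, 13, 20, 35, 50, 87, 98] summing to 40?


lo=0(13)+hi=6(98)=111
lo=0(13)+hi=5(87)=100
lo=0(13)+hi=4(50)=63
lo=0(13)+hi=3(35)=48
lo=0(13)+hi=2(20)=33
lo=1(13)+hi=2(20)=33

No pair found


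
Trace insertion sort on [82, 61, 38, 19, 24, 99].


Initial: [82, 61, 38, 19, 24, 99]
Insert 61: [61, 82, 38, 19, 24, 99]
Insert 38: [38, 61, 82, 19, 24, 99]
Insert 19: [19, 38, 61, 82, 24, 99]
Insert 24: [19, 24, 38, 61, 82, 99]
Insert 99: [19, 24, 38, 61, 82, 99]

Sorted: [19, 24, 38, 61, 82, 99]


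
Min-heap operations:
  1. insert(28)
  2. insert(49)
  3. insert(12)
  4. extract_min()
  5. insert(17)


insert(28) -> [28]
insert(49) -> [28, 49]
insert(12) -> [12, 49, 28]
extract_min()->12, [28, 49]
insert(17) -> [17, 49, 28]

Final heap: [17, 49, 28]


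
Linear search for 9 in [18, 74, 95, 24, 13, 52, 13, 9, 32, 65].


i=0: 18!=9
i=1: 74!=9
i=2: 95!=9
i=3: 24!=9
i=4: 13!=9
i=5: 52!=9
i=6: 13!=9
i=7: 9==9 found!

Found at 7, 8 comps


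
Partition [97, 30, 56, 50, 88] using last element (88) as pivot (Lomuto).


Pivot: 88
  30 <= 88: swap -> [30, 97, 56, 50, 88]
  56 <= 88: swap -> [30, 56, 97, 50, 88]
  50 <= 88: swap -> [30, 56, 50, 97, 88]
Place pivot at 3: [30, 56, 50, 88, 97]

Partitioned: [30, 56, 50, 88, 97]


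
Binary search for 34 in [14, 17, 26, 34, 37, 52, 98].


Step 1: lo=0, hi=6, mid=3, val=34

Found at index 3


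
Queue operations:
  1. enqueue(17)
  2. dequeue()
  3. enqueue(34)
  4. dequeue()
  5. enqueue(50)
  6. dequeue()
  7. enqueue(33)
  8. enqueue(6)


enqueue(17) -> [17]
dequeue()->17, []
enqueue(34) -> [34]
dequeue()->34, []
enqueue(50) -> [50]
dequeue()->50, []
enqueue(33) -> [33]
enqueue(6) -> [33, 6]

Final queue: [33, 6]


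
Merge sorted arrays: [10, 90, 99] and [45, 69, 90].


Take 10 from A
Take 45 from B
Take 69 from B
Take 90 from A
Take 90 from B

Merged: [10, 45, 69, 90, 90, 99]


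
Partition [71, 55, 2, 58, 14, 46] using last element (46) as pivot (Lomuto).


Pivot: 46
  2 <= 46: swap -> [2, 55, 71, 58, 14, 46]
  14 <= 46: swap -> [2, 14, 71, 58, 55, 46]
Place pivot at 2: [2, 14, 46, 58, 55, 71]

Partitioned: [2, 14, 46, 58, 55, 71]


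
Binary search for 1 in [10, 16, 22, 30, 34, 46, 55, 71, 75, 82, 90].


Step 1: lo=0, hi=10, mid=5, val=46
Step 2: lo=0, hi=4, mid=2, val=22
Step 3: lo=0, hi=1, mid=0, val=10

Not found


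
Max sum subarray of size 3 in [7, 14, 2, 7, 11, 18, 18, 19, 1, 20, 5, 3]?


[0:3]: 23
[1:4]: 23
[2:5]: 20
[3:6]: 36
[4:7]: 47
[5:8]: 55
[6:9]: 38
[7:10]: 40
[8:11]: 26
[9:12]: 28

Max: 55 at [5:8]


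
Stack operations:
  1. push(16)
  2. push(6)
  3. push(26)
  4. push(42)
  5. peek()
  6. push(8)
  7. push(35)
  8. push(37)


push(16) -> [16]
push(6) -> [16, 6]
push(26) -> [16, 6, 26]
push(42) -> [16, 6, 26, 42]
peek()->42
push(8) -> [16, 6, 26, 42, 8]
push(35) -> [16, 6, 26, 42, 8, 35]
push(37) -> [16, 6, 26, 42, 8, 35, 37]

Final stack: [16, 6, 26, 42, 8, 35, 37]


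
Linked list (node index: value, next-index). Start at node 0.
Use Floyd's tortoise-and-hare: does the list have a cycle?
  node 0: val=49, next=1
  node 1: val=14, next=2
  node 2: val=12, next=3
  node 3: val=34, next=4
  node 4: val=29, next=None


Floyd's tortoise (slow, +1) and hare (fast, +2):
  init: slow=0, fast=0
  step 1: slow=1, fast=2
  step 2: slow=2, fast=4
  step 3: fast -> None, no cycle

Cycle: no


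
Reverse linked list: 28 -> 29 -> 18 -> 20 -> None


Step 1: curr=28, set curr.next=prev(None) | reversed so far: 28
Step 2: curr=29, set curr.next=prev(28) | reversed so far: 29 -> 28
Step 3: curr=18, set curr.next=prev(29) | reversed so far: 18 -> 29 -> 28
Step 4: curr=20, set curr.next=prev(18) | reversed so far: 20 -> 18 -> 29 -> 28

20 -> 18 -> 29 -> 28 -> None


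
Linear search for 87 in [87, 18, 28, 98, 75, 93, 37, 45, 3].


i=0: 87==87 found!

Found at 0, 1 comps


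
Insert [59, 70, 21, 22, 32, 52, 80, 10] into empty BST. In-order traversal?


Insert 59: root
Insert 70: R from 59
Insert 21: L from 59
Insert 22: L from 59 -> R from 21
Insert 32: L from 59 -> R from 21 -> R from 22
Insert 52: L from 59 -> R from 21 -> R from 22 -> R from 32
Insert 80: R from 59 -> R from 70
Insert 10: L from 59 -> L from 21

In-order: [10, 21, 22, 32, 52, 59, 70, 80]


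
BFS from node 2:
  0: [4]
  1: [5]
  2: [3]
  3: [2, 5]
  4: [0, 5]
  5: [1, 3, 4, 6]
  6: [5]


Visit 2, enqueue [3]
Visit 3, enqueue [5]
Visit 5, enqueue [1, 4, 6]
Visit 1, enqueue []
Visit 4, enqueue [0]
Visit 6, enqueue []
Visit 0, enqueue []

BFS order: [2, 3, 5, 1, 4, 6, 0]


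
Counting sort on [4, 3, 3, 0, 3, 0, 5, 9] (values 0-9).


Input: [4, 3, 3, 0, 3, 0, 5, 9]
Counts: [2, 0, 0, 3, 1, 1, 0, 0, 0, 1]

Sorted: [0, 0, 3, 3, 3, 4, 5, 9]


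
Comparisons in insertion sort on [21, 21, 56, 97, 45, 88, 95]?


Algorithm: insertion sort
Input: [21, 21, 56, 97, 45, 88, 95]
Sorted: [21, 21, 45, 56, 88, 95, 97]

10


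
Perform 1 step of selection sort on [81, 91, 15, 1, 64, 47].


Initial: [81, 91, 15, 1, 64, 47]
Step 1: min=1 at 3
  Swap: [1, 91, 15, 81, 64, 47]

After 1 step: [1, 91, 15, 81, 64, 47]


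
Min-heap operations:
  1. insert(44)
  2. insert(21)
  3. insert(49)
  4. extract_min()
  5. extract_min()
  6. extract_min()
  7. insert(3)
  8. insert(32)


insert(44) -> [44]
insert(21) -> [21, 44]
insert(49) -> [21, 44, 49]
extract_min()->21, [44, 49]
extract_min()->44, [49]
extract_min()->49, []
insert(3) -> [3]
insert(32) -> [3, 32]

Final heap: [3, 32]


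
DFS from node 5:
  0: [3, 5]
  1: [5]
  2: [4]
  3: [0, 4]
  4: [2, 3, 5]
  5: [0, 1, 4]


Visit 5, push [4, 1, 0]
Visit 0, push [3]
Visit 3, push [4]
Visit 4, push [2]
Visit 2, push []
Visit 1, push []

DFS order: [5, 0, 3, 4, 2, 1]


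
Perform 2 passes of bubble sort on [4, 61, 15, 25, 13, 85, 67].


Initial: [4, 61, 15, 25, 13, 85, 67]
Pass 1: [4, 15, 25, 13, 61, 67, 85] (4 swaps)
Pass 2: [4, 15, 13, 25, 61, 67, 85] (1 swaps)

After 2 passes: [4, 15, 13, 25, 61, 67, 85]


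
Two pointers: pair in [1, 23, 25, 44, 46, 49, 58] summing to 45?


lo=0(1)+hi=6(58)=59
lo=0(1)+hi=5(49)=50
lo=0(1)+hi=4(46)=47
lo=0(1)+hi=3(44)=45

Yes: 1+44=45


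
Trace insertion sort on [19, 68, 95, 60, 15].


Initial: [19, 68, 95, 60, 15]
Insert 68: [19, 68, 95, 60, 15]
Insert 95: [19, 68, 95, 60, 15]
Insert 60: [19, 60, 68, 95, 15]
Insert 15: [15, 19, 60, 68, 95]

Sorted: [15, 19, 60, 68, 95]


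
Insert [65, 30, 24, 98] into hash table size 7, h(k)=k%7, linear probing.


Insert 65: h=2 -> slot 2
Insert 30: h=2, 1 probes -> slot 3
Insert 24: h=3, 1 probes -> slot 4
Insert 98: h=0 -> slot 0

Table: [98, None, 65, 30, 24, None, None]


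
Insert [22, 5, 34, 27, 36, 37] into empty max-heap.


Insert 22: [22]
Insert 5: [22, 5]
Insert 34: [34, 5, 22]
Insert 27: [34, 27, 22, 5]
Insert 36: [36, 34, 22, 5, 27]
Insert 37: [37, 34, 36, 5, 27, 22]

Final heap: [37, 34, 36, 5, 27, 22]


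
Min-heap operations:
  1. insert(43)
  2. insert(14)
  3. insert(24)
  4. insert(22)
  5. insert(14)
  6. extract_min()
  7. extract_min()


insert(43) -> [43]
insert(14) -> [14, 43]
insert(24) -> [14, 43, 24]
insert(22) -> [14, 22, 24, 43]
insert(14) -> [14, 14, 24, 43, 22]
extract_min()->14, [14, 22, 24, 43]
extract_min()->14, [22, 43, 24]

Final heap: [22, 43, 24]


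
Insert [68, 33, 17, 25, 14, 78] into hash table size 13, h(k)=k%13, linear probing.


Insert 68: h=3 -> slot 3
Insert 33: h=7 -> slot 7
Insert 17: h=4 -> slot 4
Insert 25: h=12 -> slot 12
Insert 14: h=1 -> slot 1
Insert 78: h=0 -> slot 0

Table: [78, 14, None, 68, 17, None, None, 33, None, None, None, None, 25]


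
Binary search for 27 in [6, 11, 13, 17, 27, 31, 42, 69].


Step 1: lo=0, hi=7, mid=3, val=17
Step 2: lo=4, hi=7, mid=5, val=31
Step 3: lo=4, hi=4, mid=4, val=27

Found at index 4


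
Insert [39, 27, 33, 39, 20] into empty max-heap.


Insert 39: [39]
Insert 27: [39, 27]
Insert 33: [39, 27, 33]
Insert 39: [39, 39, 33, 27]
Insert 20: [39, 39, 33, 27, 20]

Final heap: [39, 39, 33, 27, 20]


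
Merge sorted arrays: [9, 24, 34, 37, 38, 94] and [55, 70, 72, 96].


Take 9 from A
Take 24 from A
Take 34 from A
Take 37 from A
Take 38 from A
Take 55 from B
Take 70 from B
Take 72 from B
Take 94 from A

Merged: [9, 24, 34, 37, 38, 55, 70, 72, 94, 96]


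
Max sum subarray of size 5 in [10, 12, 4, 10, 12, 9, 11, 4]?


[0:5]: 48
[1:6]: 47
[2:7]: 46
[3:8]: 46

Max: 48 at [0:5]


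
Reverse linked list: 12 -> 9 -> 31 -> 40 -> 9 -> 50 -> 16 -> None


Step 1: curr=12, set curr.next=prev(None) | reversed so far: 12
Step 2: curr=9, set curr.next=prev(12) | reversed so far: 9 -> 12
Step 3: curr=31, set curr.next=prev(9) | reversed so far: 31 -> 9 -> 12
Step 4: curr=40, set curr.next=prev(31) | reversed so far: 40 -> 31 -> 9 -> 12
Step 5: curr=9, set curr.next=prev(40) | reversed so far: 9 -> 40 -> 31 -> 9 -> 12
Step 6: curr=50, set curr.next=prev(9) | reversed so far: 50 -> 9 -> 40 -> 31 -> 9 -> 12
Step 7: curr=16, set curr.next=prev(50) | reversed so far: 16 -> 50 -> 9 -> 40 -> 31 -> 9 -> 12

16 -> 50 -> 9 -> 40 -> 31 -> 9 -> 12 -> None


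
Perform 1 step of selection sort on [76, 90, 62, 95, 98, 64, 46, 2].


Initial: [76, 90, 62, 95, 98, 64, 46, 2]
Step 1: min=2 at 7
  Swap: [2, 90, 62, 95, 98, 64, 46, 76]

After 1 step: [2, 90, 62, 95, 98, 64, 46, 76]


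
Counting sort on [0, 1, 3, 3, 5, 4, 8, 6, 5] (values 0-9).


Input: [0, 1, 3, 3, 5, 4, 8, 6, 5]
Counts: [1, 1, 0, 2, 1, 2, 1, 0, 1, 0]

Sorted: [0, 1, 3, 3, 4, 5, 5, 6, 8]


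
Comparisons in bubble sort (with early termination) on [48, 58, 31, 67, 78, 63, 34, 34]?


Algorithm: bubble sort (with early termination)
Input: [48, 58, 31, 67, 78, 63, 34, 34]
Sorted: [31, 34, 34, 48, 58, 63, 67, 78]

27


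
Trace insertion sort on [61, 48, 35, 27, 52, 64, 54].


Initial: [61, 48, 35, 27, 52, 64, 54]
Insert 48: [48, 61, 35, 27, 52, 64, 54]
Insert 35: [35, 48, 61, 27, 52, 64, 54]
Insert 27: [27, 35, 48, 61, 52, 64, 54]
Insert 52: [27, 35, 48, 52, 61, 64, 54]
Insert 64: [27, 35, 48, 52, 61, 64, 54]
Insert 54: [27, 35, 48, 52, 54, 61, 64]

Sorted: [27, 35, 48, 52, 54, 61, 64]


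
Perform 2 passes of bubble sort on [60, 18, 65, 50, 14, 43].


Initial: [60, 18, 65, 50, 14, 43]
Pass 1: [18, 60, 50, 14, 43, 65] (4 swaps)
Pass 2: [18, 50, 14, 43, 60, 65] (3 swaps)

After 2 passes: [18, 50, 14, 43, 60, 65]


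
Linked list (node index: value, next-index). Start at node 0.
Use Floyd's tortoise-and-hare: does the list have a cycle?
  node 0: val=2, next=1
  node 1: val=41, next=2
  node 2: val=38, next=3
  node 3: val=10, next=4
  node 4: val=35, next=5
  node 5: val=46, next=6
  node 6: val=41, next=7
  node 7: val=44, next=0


Floyd's tortoise (slow, +1) and hare (fast, +2):
  init: slow=0, fast=0
  step 1: slow=1, fast=2
  step 2: slow=2, fast=4
  step 3: slow=3, fast=6
  step 4: slow=4, fast=0
  step 5: slow=5, fast=2
  step 6: slow=6, fast=4
  step 7: slow=7, fast=6
  step 8: slow=0, fast=0
  slow == fast at node 0: cycle detected

Cycle: yes


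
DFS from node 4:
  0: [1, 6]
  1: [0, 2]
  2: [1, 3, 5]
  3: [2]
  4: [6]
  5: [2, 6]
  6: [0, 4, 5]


Visit 4, push [6]
Visit 6, push [5, 0]
Visit 0, push [1]
Visit 1, push [2]
Visit 2, push [5, 3]
Visit 3, push []
Visit 5, push []

DFS order: [4, 6, 0, 1, 2, 3, 5]


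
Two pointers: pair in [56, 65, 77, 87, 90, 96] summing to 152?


lo=0(56)+hi=5(96)=152

Yes: 56+96=152


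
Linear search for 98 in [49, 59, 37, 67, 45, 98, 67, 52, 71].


i=0: 49!=98
i=1: 59!=98
i=2: 37!=98
i=3: 67!=98
i=4: 45!=98
i=5: 98==98 found!

Found at 5, 6 comps


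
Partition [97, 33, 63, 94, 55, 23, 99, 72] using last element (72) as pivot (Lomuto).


Pivot: 72
  33 <= 72: swap -> [33, 97, 63, 94, 55, 23, 99, 72]
  63 <= 72: swap -> [33, 63, 97, 94, 55, 23, 99, 72]
  55 <= 72: swap -> [33, 63, 55, 94, 97, 23, 99, 72]
  23 <= 72: swap -> [33, 63, 55, 23, 97, 94, 99, 72]
Place pivot at 4: [33, 63, 55, 23, 72, 94, 99, 97]

Partitioned: [33, 63, 55, 23, 72, 94, 99, 97]


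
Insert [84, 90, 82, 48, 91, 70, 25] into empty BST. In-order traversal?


Insert 84: root
Insert 90: R from 84
Insert 82: L from 84
Insert 48: L from 84 -> L from 82
Insert 91: R from 84 -> R from 90
Insert 70: L from 84 -> L from 82 -> R from 48
Insert 25: L from 84 -> L from 82 -> L from 48

In-order: [25, 48, 70, 82, 84, 90, 91]


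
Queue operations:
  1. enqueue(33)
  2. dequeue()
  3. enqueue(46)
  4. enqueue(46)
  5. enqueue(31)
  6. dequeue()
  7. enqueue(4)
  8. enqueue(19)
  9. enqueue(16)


enqueue(33) -> [33]
dequeue()->33, []
enqueue(46) -> [46]
enqueue(46) -> [46, 46]
enqueue(31) -> [46, 46, 31]
dequeue()->46, [46, 31]
enqueue(4) -> [46, 31, 4]
enqueue(19) -> [46, 31, 4, 19]
enqueue(16) -> [46, 31, 4, 19, 16]

Final queue: [46, 31, 4, 19, 16]


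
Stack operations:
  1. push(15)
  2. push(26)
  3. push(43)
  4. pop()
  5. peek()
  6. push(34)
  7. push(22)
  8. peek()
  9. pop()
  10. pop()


push(15) -> [15]
push(26) -> [15, 26]
push(43) -> [15, 26, 43]
pop()->43, [15, 26]
peek()->26
push(34) -> [15, 26, 34]
push(22) -> [15, 26, 34, 22]
peek()->22
pop()->22, [15, 26, 34]
pop()->34, [15, 26]

Final stack: [15, 26]


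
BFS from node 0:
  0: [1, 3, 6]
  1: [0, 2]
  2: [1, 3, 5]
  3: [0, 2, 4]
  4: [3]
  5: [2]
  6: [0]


Visit 0, enqueue [1, 3, 6]
Visit 1, enqueue [2]
Visit 3, enqueue [4]
Visit 6, enqueue []
Visit 2, enqueue [5]
Visit 4, enqueue []
Visit 5, enqueue []

BFS order: [0, 1, 3, 6, 2, 4, 5]


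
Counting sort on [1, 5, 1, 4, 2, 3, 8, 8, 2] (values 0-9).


Input: [1, 5, 1, 4, 2, 3, 8, 8, 2]
Counts: [0, 2, 2, 1, 1, 1, 0, 0, 2, 0]

Sorted: [1, 1, 2, 2, 3, 4, 5, 8, 8]


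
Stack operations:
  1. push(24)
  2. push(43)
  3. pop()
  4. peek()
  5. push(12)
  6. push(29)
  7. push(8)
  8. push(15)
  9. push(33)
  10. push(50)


push(24) -> [24]
push(43) -> [24, 43]
pop()->43, [24]
peek()->24
push(12) -> [24, 12]
push(29) -> [24, 12, 29]
push(8) -> [24, 12, 29, 8]
push(15) -> [24, 12, 29, 8, 15]
push(33) -> [24, 12, 29, 8, 15, 33]
push(50) -> [24, 12, 29, 8, 15, 33, 50]

Final stack: [24, 12, 29, 8, 15, 33, 50]


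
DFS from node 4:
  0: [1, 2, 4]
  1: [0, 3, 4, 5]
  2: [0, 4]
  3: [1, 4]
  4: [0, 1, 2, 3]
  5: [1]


Visit 4, push [3, 2, 1, 0]
Visit 0, push [2, 1]
Visit 1, push [5, 3]
Visit 3, push []
Visit 5, push []
Visit 2, push []

DFS order: [4, 0, 1, 3, 5, 2]


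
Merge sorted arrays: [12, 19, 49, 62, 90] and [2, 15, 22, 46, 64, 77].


Take 2 from B
Take 12 from A
Take 15 from B
Take 19 from A
Take 22 from B
Take 46 from B
Take 49 from A
Take 62 from A
Take 64 from B
Take 77 from B

Merged: [2, 12, 15, 19, 22, 46, 49, 62, 64, 77, 90]


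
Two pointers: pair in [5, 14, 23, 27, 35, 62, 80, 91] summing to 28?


lo=0(5)+hi=7(91)=96
lo=0(5)+hi=6(80)=85
lo=0(5)+hi=5(62)=67
lo=0(5)+hi=4(35)=40
lo=0(5)+hi=3(27)=32
lo=0(5)+hi=2(23)=28

Yes: 5+23=28


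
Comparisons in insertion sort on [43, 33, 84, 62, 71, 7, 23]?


Algorithm: insertion sort
Input: [43, 33, 84, 62, 71, 7, 23]
Sorted: [7, 23, 33, 43, 62, 71, 84]

17


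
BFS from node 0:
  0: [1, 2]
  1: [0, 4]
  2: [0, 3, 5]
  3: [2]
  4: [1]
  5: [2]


Visit 0, enqueue [1, 2]
Visit 1, enqueue [4]
Visit 2, enqueue [3, 5]
Visit 4, enqueue []
Visit 3, enqueue []
Visit 5, enqueue []

BFS order: [0, 1, 2, 4, 3, 5]


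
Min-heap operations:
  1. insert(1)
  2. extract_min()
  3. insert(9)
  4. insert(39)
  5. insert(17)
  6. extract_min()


insert(1) -> [1]
extract_min()->1, []
insert(9) -> [9]
insert(39) -> [9, 39]
insert(17) -> [9, 39, 17]
extract_min()->9, [17, 39]

Final heap: [17, 39]


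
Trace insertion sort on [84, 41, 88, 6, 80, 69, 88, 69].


Initial: [84, 41, 88, 6, 80, 69, 88, 69]
Insert 41: [41, 84, 88, 6, 80, 69, 88, 69]
Insert 88: [41, 84, 88, 6, 80, 69, 88, 69]
Insert 6: [6, 41, 84, 88, 80, 69, 88, 69]
Insert 80: [6, 41, 80, 84, 88, 69, 88, 69]
Insert 69: [6, 41, 69, 80, 84, 88, 88, 69]
Insert 88: [6, 41, 69, 80, 84, 88, 88, 69]
Insert 69: [6, 41, 69, 69, 80, 84, 88, 88]

Sorted: [6, 41, 69, 69, 80, 84, 88, 88]


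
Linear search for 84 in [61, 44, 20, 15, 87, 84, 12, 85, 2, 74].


i=0: 61!=84
i=1: 44!=84
i=2: 20!=84
i=3: 15!=84
i=4: 87!=84
i=5: 84==84 found!

Found at 5, 6 comps


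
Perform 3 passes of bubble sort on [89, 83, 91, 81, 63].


Initial: [89, 83, 91, 81, 63]
Pass 1: [83, 89, 81, 63, 91] (3 swaps)
Pass 2: [83, 81, 63, 89, 91] (2 swaps)
Pass 3: [81, 63, 83, 89, 91] (2 swaps)

After 3 passes: [81, 63, 83, 89, 91]


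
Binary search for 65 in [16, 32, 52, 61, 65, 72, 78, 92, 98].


Step 1: lo=0, hi=8, mid=4, val=65

Found at index 4


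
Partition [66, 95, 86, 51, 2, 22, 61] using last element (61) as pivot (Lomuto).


Pivot: 61
  51 <= 61: swap -> [51, 95, 86, 66, 2, 22, 61]
  2 <= 61: swap -> [51, 2, 86, 66, 95, 22, 61]
  22 <= 61: swap -> [51, 2, 22, 66, 95, 86, 61]
Place pivot at 3: [51, 2, 22, 61, 95, 86, 66]

Partitioned: [51, 2, 22, 61, 95, 86, 66]


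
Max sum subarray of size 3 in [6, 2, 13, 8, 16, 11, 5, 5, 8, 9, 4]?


[0:3]: 21
[1:4]: 23
[2:5]: 37
[3:6]: 35
[4:7]: 32
[5:8]: 21
[6:9]: 18
[7:10]: 22
[8:11]: 21

Max: 37 at [2:5]


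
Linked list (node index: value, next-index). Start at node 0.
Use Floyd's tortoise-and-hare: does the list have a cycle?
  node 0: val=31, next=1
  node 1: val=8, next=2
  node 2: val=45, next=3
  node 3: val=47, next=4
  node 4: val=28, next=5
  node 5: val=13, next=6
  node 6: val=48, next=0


Floyd's tortoise (slow, +1) and hare (fast, +2):
  init: slow=0, fast=0
  step 1: slow=1, fast=2
  step 2: slow=2, fast=4
  step 3: slow=3, fast=6
  step 4: slow=4, fast=1
  step 5: slow=5, fast=3
  step 6: slow=6, fast=5
  step 7: slow=0, fast=0
  slow == fast at node 0: cycle detected

Cycle: yes


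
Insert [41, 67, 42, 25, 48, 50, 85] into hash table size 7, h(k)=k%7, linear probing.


Insert 41: h=6 -> slot 6
Insert 67: h=4 -> slot 4
Insert 42: h=0 -> slot 0
Insert 25: h=4, 1 probes -> slot 5
Insert 48: h=6, 2 probes -> slot 1
Insert 50: h=1, 1 probes -> slot 2
Insert 85: h=1, 2 probes -> slot 3

Table: [42, 48, 50, 85, 67, 25, 41]


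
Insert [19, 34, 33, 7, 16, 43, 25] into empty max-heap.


Insert 19: [19]
Insert 34: [34, 19]
Insert 33: [34, 19, 33]
Insert 7: [34, 19, 33, 7]
Insert 16: [34, 19, 33, 7, 16]
Insert 43: [43, 19, 34, 7, 16, 33]
Insert 25: [43, 19, 34, 7, 16, 33, 25]

Final heap: [43, 19, 34, 7, 16, 33, 25]


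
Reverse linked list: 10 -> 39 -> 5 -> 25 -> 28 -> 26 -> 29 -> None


Step 1: curr=10, set curr.next=prev(None) | reversed so far: 10
Step 2: curr=39, set curr.next=prev(10) | reversed so far: 39 -> 10
Step 3: curr=5, set curr.next=prev(39) | reversed so far: 5 -> 39 -> 10
Step 4: curr=25, set curr.next=prev(5) | reversed so far: 25 -> 5 -> 39 -> 10
Step 5: curr=28, set curr.next=prev(25) | reversed so far: 28 -> 25 -> 5 -> 39 -> 10
Step 6: curr=26, set curr.next=prev(28) | reversed so far: 26 -> 28 -> 25 -> 5 -> 39 -> 10
Step 7: curr=29, set curr.next=prev(26) | reversed so far: 29 -> 26 -> 28 -> 25 -> 5 -> 39 -> 10

29 -> 26 -> 28 -> 25 -> 5 -> 39 -> 10 -> None


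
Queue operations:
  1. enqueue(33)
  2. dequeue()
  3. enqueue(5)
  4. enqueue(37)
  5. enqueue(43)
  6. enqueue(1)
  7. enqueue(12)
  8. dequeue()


enqueue(33) -> [33]
dequeue()->33, []
enqueue(5) -> [5]
enqueue(37) -> [5, 37]
enqueue(43) -> [5, 37, 43]
enqueue(1) -> [5, 37, 43, 1]
enqueue(12) -> [5, 37, 43, 1, 12]
dequeue()->5, [37, 43, 1, 12]

Final queue: [37, 43, 1, 12]


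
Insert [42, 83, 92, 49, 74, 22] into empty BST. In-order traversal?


Insert 42: root
Insert 83: R from 42
Insert 92: R from 42 -> R from 83
Insert 49: R from 42 -> L from 83
Insert 74: R from 42 -> L from 83 -> R from 49
Insert 22: L from 42

In-order: [22, 42, 49, 74, 83, 92]


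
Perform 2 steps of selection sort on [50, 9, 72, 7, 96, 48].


Initial: [50, 9, 72, 7, 96, 48]
Step 1: min=7 at 3
  Swap: [7, 9, 72, 50, 96, 48]
Step 2: min=9 at 1
  Swap: [7, 9, 72, 50, 96, 48]

After 2 steps: [7, 9, 72, 50, 96, 48]


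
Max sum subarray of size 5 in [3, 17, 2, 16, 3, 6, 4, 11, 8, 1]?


[0:5]: 41
[1:6]: 44
[2:7]: 31
[3:8]: 40
[4:9]: 32
[5:10]: 30

Max: 44 at [1:6]


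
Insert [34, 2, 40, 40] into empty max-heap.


Insert 34: [34]
Insert 2: [34, 2]
Insert 40: [40, 2, 34]
Insert 40: [40, 40, 34, 2]

Final heap: [40, 40, 34, 2]


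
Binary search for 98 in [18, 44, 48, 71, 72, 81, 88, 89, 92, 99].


Step 1: lo=0, hi=9, mid=4, val=72
Step 2: lo=5, hi=9, mid=7, val=89
Step 3: lo=8, hi=9, mid=8, val=92
Step 4: lo=9, hi=9, mid=9, val=99

Not found


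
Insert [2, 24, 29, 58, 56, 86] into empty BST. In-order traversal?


Insert 2: root
Insert 24: R from 2
Insert 29: R from 2 -> R from 24
Insert 58: R from 2 -> R from 24 -> R from 29
Insert 56: R from 2 -> R from 24 -> R from 29 -> L from 58
Insert 86: R from 2 -> R from 24 -> R from 29 -> R from 58

In-order: [2, 24, 29, 56, 58, 86]


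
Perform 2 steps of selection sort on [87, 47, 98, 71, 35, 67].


Initial: [87, 47, 98, 71, 35, 67]
Step 1: min=35 at 4
  Swap: [35, 47, 98, 71, 87, 67]
Step 2: min=47 at 1
  Swap: [35, 47, 98, 71, 87, 67]

After 2 steps: [35, 47, 98, 71, 87, 67]


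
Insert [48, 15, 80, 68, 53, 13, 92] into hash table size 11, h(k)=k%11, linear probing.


Insert 48: h=4 -> slot 4
Insert 15: h=4, 1 probes -> slot 5
Insert 80: h=3 -> slot 3
Insert 68: h=2 -> slot 2
Insert 53: h=9 -> slot 9
Insert 13: h=2, 4 probes -> slot 6
Insert 92: h=4, 3 probes -> slot 7

Table: [None, None, 68, 80, 48, 15, 13, 92, None, 53, None]


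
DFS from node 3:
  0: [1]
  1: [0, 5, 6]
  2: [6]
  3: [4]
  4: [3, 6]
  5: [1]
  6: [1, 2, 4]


Visit 3, push [4]
Visit 4, push [6]
Visit 6, push [2, 1]
Visit 1, push [5, 0]
Visit 0, push []
Visit 5, push []
Visit 2, push []

DFS order: [3, 4, 6, 1, 0, 5, 2]


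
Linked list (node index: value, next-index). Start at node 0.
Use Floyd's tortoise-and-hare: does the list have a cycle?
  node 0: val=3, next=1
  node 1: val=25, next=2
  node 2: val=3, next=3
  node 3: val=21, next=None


Floyd's tortoise (slow, +1) and hare (fast, +2):
  init: slow=0, fast=0
  step 1: slow=1, fast=2
  step 2: fast 2->3->None, no cycle

Cycle: no


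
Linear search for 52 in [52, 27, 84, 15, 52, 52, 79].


i=0: 52==52 found!

Found at 0, 1 comps


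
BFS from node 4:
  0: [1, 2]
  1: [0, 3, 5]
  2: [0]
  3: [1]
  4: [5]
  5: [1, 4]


Visit 4, enqueue [5]
Visit 5, enqueue [1]
Visit 1, enqueue [0, 3]
Visit 0, enqueue [2]
Visit 3, enqueue []
Visit 2, enqueue []

BFS order: [4, 5, 1, 0, 3, 2]


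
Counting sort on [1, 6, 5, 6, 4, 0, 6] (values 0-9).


Input: [1, 6, 5, 6, 4, 0, 6]
Counts: [1, 1, 0, 0, 1, 1, 3, 0, 0, 0]

Sorted: [0, 1, 4, 5, 6, 6, 6]


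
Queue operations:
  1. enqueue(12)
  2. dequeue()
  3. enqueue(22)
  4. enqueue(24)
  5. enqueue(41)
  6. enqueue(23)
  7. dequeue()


enqueue(12) -> [12]
dequeue()->12, []
enqueue(22) -> [22]
enqueue(24) -> [22, 24]
enqueue(41) -> [22, 24, 41]
enqueue(23) -> [22, 24, 41, 23]
dequeue()->22, [24, 41, 23]

Final queue: [24, 41, 23]


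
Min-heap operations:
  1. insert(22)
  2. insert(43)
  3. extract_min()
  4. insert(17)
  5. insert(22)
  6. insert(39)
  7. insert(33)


insert(22) -> [22]
insert(43) -> [22, 43]
extract_min()->22, [43]
insert(17) -> [17, 43]
insert(22) -> [17, 43, 22]
insert(39) -> [17, 39, 22, 43]
insert(33) -> [17, 33, 22, 43, 39]

Final heap: [17, 33, 22, 43, 39]


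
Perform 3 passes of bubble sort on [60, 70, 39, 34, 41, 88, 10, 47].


Initial: [60, 70, 39, 34, 41, 88, 10, 47]
Pass 1: [60, 39, 34, 41, 70, 10, 47, 88] (5 swaps)
Pass 2: [39, 34, 41, 60, 10, 47, 70, 88] (5 swaps)
Pass 3: [34, 39, 41, 10, 47, 60, 70, 88] (3 swaps)

After 3 passes: [34, 39, 41, 10, 47, 60, 70, 88]
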